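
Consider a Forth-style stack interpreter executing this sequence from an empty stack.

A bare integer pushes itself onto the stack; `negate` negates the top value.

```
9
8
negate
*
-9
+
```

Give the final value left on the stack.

9      -> 9
8      -> 9 8
negate -> 9 -8
*      -> -72
-9     -> -72 -9
+      -> -81

-81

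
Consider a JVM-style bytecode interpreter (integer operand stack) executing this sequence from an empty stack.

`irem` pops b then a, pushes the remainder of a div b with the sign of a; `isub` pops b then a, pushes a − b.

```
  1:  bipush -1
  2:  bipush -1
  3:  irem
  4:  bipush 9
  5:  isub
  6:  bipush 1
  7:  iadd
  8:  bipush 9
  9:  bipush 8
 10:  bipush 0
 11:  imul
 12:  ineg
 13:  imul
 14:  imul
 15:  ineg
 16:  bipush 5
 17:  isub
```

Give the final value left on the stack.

-5

bipush -1 -> [-1]
bipush -1 -> [-1, -1]
irem      -> [0]
bipush 9  -> [0, 9]
isub      -> [-9]
bipush 1  -> [-9, 1]
iadd      -> [-8]
bipush 9  -> [-8, 9]
bipush 8  -> [-8, 9, 8]
bipush 0  -> [-8, 9, 8, 0]
imul      -> [-8, 9, 0]
ineg      -> [-8, 9, 0]
imul      -> [-8, 0]
imul      -> [0]
ineg      -> [0]
bipush 5  -> [0, 5]
isub      -> [-5]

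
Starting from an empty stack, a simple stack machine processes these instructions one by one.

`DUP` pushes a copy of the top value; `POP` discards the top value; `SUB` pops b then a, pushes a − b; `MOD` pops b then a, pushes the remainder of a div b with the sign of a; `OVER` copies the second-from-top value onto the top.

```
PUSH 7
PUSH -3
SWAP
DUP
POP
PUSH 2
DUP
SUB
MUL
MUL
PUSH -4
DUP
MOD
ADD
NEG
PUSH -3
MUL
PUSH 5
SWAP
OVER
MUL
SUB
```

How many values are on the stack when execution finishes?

PUSH 7   [7]
PUSH -3  [7, -3]
SWAP     [-3, 7]
DUP      [-3, 7, 7]
POP      [-3, 7]
PUSH 2   [-3, 7, 2]
DUP      [-3, 7, 2, 2]
SUB      [-3, 7, 0]
MUL      [-3, 0]
MUL      [0]
PUSH -4  [0, -4]
DUP      [0, -4, -4]
MOD      [0, 0]
ADD      [0]
NEG      [0]
PUSH -3  [0, -3]
MUL      [0]
PUSH 5   [0, 5]
SWAP     [5, 0]
OVER     [5, 0, 5]
MUL      [5, 0]
SUB      [5]

1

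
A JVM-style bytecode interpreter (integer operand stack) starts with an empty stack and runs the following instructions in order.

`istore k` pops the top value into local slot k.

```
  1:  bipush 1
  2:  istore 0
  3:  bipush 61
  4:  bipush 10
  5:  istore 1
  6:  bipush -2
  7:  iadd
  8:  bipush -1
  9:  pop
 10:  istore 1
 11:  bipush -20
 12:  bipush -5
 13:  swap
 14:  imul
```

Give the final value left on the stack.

100

bipush 1   : 1
istore 0   : (empty)
bipush 61  : 61
bipush 10  : 61 10
istore 1   : 61
bipush -2  : 61 -2
iadd       : 59
bipush -1  : 59 -1
pop        : 59
istore 1   : (empty)
bipush -20 : -20
bipush -5  : -20 -5
swap       : -5 -20
imul       : 100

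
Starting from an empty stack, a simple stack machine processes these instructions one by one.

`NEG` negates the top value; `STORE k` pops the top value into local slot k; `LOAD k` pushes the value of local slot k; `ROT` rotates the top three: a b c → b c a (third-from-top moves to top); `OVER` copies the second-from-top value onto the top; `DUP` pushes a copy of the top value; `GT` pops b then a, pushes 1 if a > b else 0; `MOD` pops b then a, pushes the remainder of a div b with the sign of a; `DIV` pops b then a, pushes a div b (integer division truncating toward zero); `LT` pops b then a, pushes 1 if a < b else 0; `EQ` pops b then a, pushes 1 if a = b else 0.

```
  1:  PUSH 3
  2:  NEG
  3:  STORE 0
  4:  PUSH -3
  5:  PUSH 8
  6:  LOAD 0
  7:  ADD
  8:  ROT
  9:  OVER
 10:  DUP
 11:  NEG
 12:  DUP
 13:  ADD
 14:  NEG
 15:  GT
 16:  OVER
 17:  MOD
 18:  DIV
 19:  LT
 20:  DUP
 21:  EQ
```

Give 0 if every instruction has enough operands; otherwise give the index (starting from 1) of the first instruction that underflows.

8

PUSH 3   3
NEG      -3
STORE 0  (empty)
PUSH -3  -3
PUSH 8   -3 8
LOAD 0   -3 8 -3
ADD      -3 5
ROT  — needs 3 operands, stack has 2 → underflow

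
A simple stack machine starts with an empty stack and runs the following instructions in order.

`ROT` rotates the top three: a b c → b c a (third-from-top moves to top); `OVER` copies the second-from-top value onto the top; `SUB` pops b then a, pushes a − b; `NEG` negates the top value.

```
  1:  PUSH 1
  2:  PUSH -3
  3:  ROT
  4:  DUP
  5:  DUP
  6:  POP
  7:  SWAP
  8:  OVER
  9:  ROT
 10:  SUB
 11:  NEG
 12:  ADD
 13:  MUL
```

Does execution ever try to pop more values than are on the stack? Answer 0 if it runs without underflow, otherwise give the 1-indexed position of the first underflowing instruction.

PUSH 1  -> [1]
PUSH -3 -> [1, -3]
ROT  — needs 3 operands, stack has 2 → underflow

3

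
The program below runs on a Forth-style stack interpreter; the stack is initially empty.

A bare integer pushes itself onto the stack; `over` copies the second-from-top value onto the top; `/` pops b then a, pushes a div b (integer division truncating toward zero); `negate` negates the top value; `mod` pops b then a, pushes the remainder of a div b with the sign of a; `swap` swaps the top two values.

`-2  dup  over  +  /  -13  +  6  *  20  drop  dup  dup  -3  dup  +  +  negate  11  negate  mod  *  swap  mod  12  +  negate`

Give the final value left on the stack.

-12

-2      -2
dup     -2 -2
over    -2 -2 -2
+       -2 -4
/       0
-13     0 -13
+       -13
6       -13 6
*       -78
20      -78 20
drop    -78
dup     -78 -78
dup     -78 -78 -78
-3      -78 -78 -78 -3
dup     -78 -78 -78 -3 -3
+       -78 -78 -78 -6
+       -78 -78 -84
negate  -78 -78 84
11      -78 -78 84 11
negate  -78 -78 84 -11
mod     -78 -78 7
*       -78 -546
swap    -546 -78
mod     0
12      0 12
+       12
negate  -12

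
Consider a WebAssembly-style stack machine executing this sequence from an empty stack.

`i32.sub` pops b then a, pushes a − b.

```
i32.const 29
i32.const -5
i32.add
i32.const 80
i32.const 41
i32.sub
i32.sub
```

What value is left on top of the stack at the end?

i32.const 29 : [29]
i32.const -5 : [29, -5]
i32.add      : [24]
i32.const 80 : [24, 80]
i32.const 41 : [24, 80, 41]
i32.sub      : [24, 39]
i32.sub      : [-15]

-15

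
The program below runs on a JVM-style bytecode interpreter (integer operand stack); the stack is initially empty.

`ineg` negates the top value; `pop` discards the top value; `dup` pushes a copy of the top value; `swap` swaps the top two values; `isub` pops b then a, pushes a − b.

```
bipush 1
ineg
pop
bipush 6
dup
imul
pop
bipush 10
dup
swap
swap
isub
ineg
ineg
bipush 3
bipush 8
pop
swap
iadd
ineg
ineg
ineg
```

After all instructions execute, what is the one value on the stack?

bipush 1  -> 1
ineg      -> -1
pop       -> (empty)
bipush 6  -> 6
dup       -> 6 6
imul      -> 36
pop       -> (empty)
bipush 10 -> 10
dup       -> 10 10
swap      -> 10 10
swap      -> 10 10
isub      -> 0
ineg      -> 0
ineg      -> 0
bipush 3  -> 0 3
bipush 8  -> 0 3 8
pop       -> 0 3
swap      -> 3 0
iadd      -> 3
ineg      -> -3
ineg      -> 3
ineg      -> -3

-3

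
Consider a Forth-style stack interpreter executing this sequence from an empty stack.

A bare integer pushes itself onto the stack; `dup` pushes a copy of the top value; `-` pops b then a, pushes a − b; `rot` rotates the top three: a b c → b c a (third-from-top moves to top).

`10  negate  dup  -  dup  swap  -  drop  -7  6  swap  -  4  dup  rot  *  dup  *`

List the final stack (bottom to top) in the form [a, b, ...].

[4, 2704]

10     : 10
negate : -10
dup    : -10 -10
-      : 0
dup    : 0 0
swap   : 0 0
-      : 0
drop   : (empty)
-7     : -7
6      : -7 6
swap   : 6 -7
-      : 13
4      : 13 4
dup    : 13 4 4
rot    : 4 4 13
*      : 4 52
dup    : 4 52 52
*      : 4 2704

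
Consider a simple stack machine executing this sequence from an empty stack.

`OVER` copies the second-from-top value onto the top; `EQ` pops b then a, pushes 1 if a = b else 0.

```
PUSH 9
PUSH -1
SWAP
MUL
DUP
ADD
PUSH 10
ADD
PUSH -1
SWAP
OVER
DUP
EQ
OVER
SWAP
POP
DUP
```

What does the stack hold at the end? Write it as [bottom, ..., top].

[-1, -8, -8, -8]

PUSH 9   [9]
PUSH -1  [9, -1]
SWAP     [-1, 9]
MUL      [-9]
DUP      [-9, -9]
ADD      [-18]
PUSH 10  [-18, 10]
ADD      [-8]
PUSH -1  [-8, -1]
SWAP     [-1, -8]
OVER     [-1, -8, -1]
DUP      [-1, -8, -1, -1]
EQ       [-1, -8, 1]
OVER     [-1, -8, 1, -8]
SWAP     [-1, -8, -8, 1]
POP      [-1, -8, -8]
DUP      [-1, -8, -8, -8]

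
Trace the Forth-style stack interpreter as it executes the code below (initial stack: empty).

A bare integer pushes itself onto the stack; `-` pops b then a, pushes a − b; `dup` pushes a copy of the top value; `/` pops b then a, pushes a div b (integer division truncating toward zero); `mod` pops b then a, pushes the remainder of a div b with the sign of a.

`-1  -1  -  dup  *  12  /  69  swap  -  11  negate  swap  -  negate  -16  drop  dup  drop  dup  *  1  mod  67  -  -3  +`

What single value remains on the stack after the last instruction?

-70

-1     → [-1]
-1     → [-1, -1]
-      → [0]
dup    → [0, 0]
*      → [0]
12     → [0, 12]
/      → [0]
69     → [0, 69]
swap   → [69, 0]
-      → [69]
11     → [69, 11]
negate → [69, -11]
swap   → [-11, 69]
-      → [-80]
negate → [80]
-16    → [80, -16]
drop   → [80]
dup    → [80, 80]
drop   → [80]
dup    → [80, 80]
*      → [6400]
1      → [6400, 1]
mod    → [0]
67     → [0, 67]
-      → [-67]
-3     → [-67, -3]
+      → [-70]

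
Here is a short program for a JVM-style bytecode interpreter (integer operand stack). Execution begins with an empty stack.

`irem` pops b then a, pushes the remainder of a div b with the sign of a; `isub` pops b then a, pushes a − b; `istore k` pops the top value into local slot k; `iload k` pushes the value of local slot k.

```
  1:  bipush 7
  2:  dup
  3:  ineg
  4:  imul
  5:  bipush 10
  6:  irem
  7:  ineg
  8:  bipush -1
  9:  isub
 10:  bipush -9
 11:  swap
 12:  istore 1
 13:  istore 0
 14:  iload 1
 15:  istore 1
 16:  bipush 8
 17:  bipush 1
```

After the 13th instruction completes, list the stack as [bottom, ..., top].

[]

bipush 7  -> 7
dup       -> 7 7
ineg      -> 7 -7
imul      -> -49
bipush 10 -> -49 10
irem      -> -9
ineg      -> 9
bipush -1 -> 9 -1
isub      -> 10
bipush -9 -> 10 -9
swap      -> -9 10
istore 1  -> -9
istore 0  -> (empty)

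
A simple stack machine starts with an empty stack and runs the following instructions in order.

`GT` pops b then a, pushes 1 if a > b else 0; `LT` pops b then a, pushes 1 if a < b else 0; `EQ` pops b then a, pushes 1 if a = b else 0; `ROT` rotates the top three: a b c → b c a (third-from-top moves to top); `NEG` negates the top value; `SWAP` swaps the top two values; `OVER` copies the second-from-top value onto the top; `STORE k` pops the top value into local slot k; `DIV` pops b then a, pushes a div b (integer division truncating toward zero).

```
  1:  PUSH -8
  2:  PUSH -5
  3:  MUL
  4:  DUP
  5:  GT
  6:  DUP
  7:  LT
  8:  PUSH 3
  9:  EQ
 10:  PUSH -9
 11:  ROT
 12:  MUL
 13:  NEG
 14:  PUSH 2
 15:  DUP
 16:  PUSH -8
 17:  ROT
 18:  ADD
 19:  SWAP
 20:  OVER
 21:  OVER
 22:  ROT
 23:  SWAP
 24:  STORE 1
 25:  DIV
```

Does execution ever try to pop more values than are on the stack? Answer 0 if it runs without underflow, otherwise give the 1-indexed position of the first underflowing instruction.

11

PUSH -8  [-8]
PUSH -5  [-8, -5]
MUL      [40]
DUP      [40, 40]
GT       [0]
DUP      [0, 0]
LT       [0]
PUSH 3   [0, 3]
EQ       [0]
PUSH -9  [0, -9]
ROT  — needs 3 operands, stack has 2 → underflow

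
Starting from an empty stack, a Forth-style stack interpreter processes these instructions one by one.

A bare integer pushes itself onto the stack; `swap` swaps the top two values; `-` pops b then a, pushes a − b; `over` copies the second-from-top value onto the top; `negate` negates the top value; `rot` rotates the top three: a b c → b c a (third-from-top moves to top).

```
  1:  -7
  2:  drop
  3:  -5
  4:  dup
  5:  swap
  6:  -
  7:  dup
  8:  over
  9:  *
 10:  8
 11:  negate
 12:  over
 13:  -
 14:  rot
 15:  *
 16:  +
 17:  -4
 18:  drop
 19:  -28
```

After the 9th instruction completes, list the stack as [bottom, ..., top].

-7    [-7]
drop  []
-5    [-5]
dup   [-5, -5]
swap  [-5, -5]
-     [0]
dup   [0, 0]
over  [0, 0, 0]
*     [0, 0]

[0, 0]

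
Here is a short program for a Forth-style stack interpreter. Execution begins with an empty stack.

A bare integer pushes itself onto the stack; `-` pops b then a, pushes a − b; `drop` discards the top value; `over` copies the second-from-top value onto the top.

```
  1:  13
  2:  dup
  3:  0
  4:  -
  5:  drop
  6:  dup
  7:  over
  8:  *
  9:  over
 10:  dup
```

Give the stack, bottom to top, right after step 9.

[13, 169, 13]

13   : [13]
dup  : [13, 13]
0    : [13, 13, 0]
-    : [13, 13]
drop : [13]
dup  : [13, 13]
over : [13, 13, 13]
*    : [13, 169]
over : [13, 169, 13]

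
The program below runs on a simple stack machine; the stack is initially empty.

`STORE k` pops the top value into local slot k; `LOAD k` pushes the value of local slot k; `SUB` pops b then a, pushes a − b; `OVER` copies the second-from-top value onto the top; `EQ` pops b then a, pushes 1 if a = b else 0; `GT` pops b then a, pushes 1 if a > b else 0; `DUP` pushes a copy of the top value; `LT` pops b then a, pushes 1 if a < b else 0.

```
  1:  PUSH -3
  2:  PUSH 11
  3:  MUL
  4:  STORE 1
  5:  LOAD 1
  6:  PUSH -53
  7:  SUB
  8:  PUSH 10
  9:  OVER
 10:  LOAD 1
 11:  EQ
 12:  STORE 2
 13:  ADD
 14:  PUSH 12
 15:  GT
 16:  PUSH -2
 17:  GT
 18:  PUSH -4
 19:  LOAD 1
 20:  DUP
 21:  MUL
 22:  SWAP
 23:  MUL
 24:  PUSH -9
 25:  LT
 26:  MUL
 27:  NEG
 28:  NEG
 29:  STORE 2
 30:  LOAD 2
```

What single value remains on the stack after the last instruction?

PUSH -3  : [-3]
PUSH 11  : [-3, 11]
MUL      : [-33]
STORE 1  : []
LOAD 1   : [-33]
PUSH -53 : [-33, -53]
SUB      : [20]
PUSH 10  : [20, 10]
OVER     : [20, 10, 20]
LOAD 1   : [20, 10, 20, -33]
EQ       : [20, 10, 0]
STORE 2  : [20, 10]
ADD      : [30]
PUSH 12  : [30, 12]
GT       : [1]
PUSH -2  : [1, -2]
GT       : [1]
PUSH -4  : [1, -4]
LOAD 1   : [1, -4, -33]
DUP      : [1, -4, -33, -33]
MUL      : [1, -4, 1089]
SWAP     : [1, 1089, -4]
MUL      : [1, -4356]
PUSH -9  : [1, -4356, -9]
LT       : [1, 1]
MUL      : [1]
NEG      : [-1]
NEG      : [1]
STORE 2  : []
LOAD 2   : [1]

1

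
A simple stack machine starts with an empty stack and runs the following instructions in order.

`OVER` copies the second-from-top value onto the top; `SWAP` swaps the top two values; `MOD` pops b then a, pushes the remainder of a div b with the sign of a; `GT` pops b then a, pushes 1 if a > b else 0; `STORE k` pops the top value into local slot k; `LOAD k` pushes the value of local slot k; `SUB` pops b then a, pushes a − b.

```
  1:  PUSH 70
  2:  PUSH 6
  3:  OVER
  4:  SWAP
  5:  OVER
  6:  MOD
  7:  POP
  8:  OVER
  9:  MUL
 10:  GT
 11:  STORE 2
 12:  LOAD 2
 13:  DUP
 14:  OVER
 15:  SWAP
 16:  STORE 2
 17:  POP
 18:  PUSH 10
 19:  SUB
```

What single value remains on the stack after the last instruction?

PUSH 70 -> [70]
PUSH 6  -> [70, 6]
OVER    -> [70, 6, 70]
SWAP    -> [70, 70, 6]
OVER    -> [70, 70, 6, 70]
MOD     -> [70, 70, 6]
POP     -> [70, 70]
OVER    -> [70, 70, 70]
MUL     -> [70, 4900]
GT      -> [0]
STORE 2 -> []
LOAD 2  -> [0]
DUP     -> [0, 0]
OVER    -> [0, 0, 0]
SWAP    -> [0, 0, 0]
STORE 2 -> [0, 0]
POP     -> [0]
PUSH 10 -> [0, 10]
SUB     -> [-10]

-10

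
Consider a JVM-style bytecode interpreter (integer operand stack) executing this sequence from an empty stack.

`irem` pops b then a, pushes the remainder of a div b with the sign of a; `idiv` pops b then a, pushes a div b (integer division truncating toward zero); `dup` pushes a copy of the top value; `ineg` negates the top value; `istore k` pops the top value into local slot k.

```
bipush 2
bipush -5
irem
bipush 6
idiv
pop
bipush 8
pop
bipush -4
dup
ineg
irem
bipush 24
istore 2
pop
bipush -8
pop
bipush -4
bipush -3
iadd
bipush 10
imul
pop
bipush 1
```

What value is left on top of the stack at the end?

1

bipush 2   2
bipush -5  2 -5
irem       2
bipush 6   2 6
idiv       0
pop        (empty)
bipush 8   8
pop        (empty)
bipush -4  -4
dup        -4 -4
ineg       -4 4
irem       0
bipush 24  0 24
istore 2   0
pop        (empty)
bipush -8  -8
pop        (empty)
bipush -4  -4
bipush -3  -4 -3
iadd       -7
bipush 10  -7 10
imul       -70
pop        (empty)
bipush 1   1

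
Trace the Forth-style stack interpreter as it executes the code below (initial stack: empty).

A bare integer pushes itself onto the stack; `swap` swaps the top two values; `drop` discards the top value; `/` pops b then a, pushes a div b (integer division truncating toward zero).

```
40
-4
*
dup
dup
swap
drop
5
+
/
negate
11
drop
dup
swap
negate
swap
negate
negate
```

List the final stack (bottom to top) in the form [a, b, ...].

[1, -1]

40     -> 40
-4     -> 40 -4
*      -> -160
dup    -> -160 -160
dup    -> -160 -160 -160
swap   -> -160 -160 -160
drop   -> -160 -160
5      -> -160 -160 5
+      -> -160 -155
/      -> 1
negate -> -1
11     -> -1 11
drop   -> -1
dup    -> -1 -1
swap   -> -1 -1
negate -> -1 1
swap   -> 1 -1
negate -> 1 1
negate -> 1 -1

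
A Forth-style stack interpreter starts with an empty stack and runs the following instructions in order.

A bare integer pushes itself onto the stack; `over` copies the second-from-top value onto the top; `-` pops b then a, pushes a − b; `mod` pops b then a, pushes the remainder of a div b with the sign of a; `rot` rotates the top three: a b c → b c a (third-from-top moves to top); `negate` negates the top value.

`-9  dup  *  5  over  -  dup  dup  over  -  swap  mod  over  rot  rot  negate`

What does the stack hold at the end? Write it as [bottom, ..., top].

-9     : -9
dup    : -9 -9
*      : 81
5      : 81 5
over   : 81 5 81
-      : 81 -76
dup    : 81 -76 -76
dup    : 81 -76 -76 -76
over   : 81 -76 -76 -76 -76
-      : 81 -76 -76 0
swap   : 81 -76 0 -76
mod    : 81 -76 0
over   : 81 -76 0 -76
rot    : 81 0 -76 -76
rot    : 81 -76 -76 0
negate : 81 -76 -76 0

[81, -76, -76, 0]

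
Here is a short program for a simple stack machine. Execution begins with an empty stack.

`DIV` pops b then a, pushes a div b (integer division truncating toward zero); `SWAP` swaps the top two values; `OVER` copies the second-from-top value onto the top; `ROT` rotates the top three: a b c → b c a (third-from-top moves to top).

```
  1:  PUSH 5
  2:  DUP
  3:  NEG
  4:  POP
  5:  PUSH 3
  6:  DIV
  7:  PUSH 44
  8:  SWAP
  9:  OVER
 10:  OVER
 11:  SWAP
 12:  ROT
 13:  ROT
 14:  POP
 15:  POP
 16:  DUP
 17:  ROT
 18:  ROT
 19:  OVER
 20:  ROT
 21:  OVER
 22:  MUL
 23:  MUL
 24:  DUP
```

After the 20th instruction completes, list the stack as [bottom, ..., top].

[44, 44, 44, 44]

PUSH 5   5
DUP      5 5
NEG      5 -5
POP      5
PUSH 3   5 3
DIV      1
PUSH 44  1 44
SWAP     44 1
OVER     44 1 44
OVER     44 1 44 1
SWAP     44 1 1 44
ROT      44 1 44 1
ROT      44 44 1 1
POP      44 44 1
POP      44 44
DUP      44 44 44
ROT      44 44 44
ROT      44 44 44
OVER     44 44 44 44
ROT      44 44 44 44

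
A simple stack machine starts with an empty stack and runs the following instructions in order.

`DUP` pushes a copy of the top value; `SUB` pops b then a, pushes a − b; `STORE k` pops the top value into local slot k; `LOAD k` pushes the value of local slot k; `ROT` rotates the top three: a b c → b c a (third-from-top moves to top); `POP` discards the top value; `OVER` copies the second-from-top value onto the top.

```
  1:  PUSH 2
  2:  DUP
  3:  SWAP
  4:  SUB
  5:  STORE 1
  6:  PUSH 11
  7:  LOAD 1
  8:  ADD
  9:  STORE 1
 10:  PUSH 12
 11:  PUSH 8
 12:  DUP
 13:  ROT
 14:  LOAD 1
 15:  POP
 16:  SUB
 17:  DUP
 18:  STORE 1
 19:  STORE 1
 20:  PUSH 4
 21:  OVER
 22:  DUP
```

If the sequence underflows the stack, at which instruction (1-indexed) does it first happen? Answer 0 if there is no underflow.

0

PUSH 2  : 2
DUP     : 2 2
SWAP    : 2 2
SUB     : 0
STORE 1 : (empty)
PUSH 11 : 11
LOAD 1  : 11 0
ADD     : 11
STORE 1 : (empty)
PUSH 12 : 12
PUSH 8  : 12 8
DUP     : 12 8 8
ROT     : 8 8 12
LOAD 1  : 8 8 12 11
POP     : 8 8 12
SUB     : 8 -4
DUP     : 8 -4 -4
STORE 1 : 8 -4
STORE 1 : 8
PUSH 4  : 8 4
OVER    : 8 4 8
DUP     : 8 4 8 8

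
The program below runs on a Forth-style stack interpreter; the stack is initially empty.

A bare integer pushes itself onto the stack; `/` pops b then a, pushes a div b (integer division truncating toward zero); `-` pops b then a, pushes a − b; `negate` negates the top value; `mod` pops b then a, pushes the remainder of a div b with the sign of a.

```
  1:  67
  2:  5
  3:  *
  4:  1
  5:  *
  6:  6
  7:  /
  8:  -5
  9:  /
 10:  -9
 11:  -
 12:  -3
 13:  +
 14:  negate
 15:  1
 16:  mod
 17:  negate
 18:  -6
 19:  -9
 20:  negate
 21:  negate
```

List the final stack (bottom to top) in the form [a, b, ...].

67     -> [67]
5      -> [67, 5]
*      -> [335]
1      -> [335, 1]
*      -> [335]
6      -> [335, 6]
/      -> [55]
-5     -> [55, -5]
/      -> [-11]
-9     -> [-11, -9]
-      -> [-2]
-3     -> [-2, -3]
+      -> [-5]
negate -> [5]
1      -> [5, 1]
mod    -> [0]
negate -> [0]
-6     -> [0, -6]
-9     -> [0, -6, -9]
negate -> [0, -6, 9]
negate -> [0, -6, -9]

[0, -6, -9]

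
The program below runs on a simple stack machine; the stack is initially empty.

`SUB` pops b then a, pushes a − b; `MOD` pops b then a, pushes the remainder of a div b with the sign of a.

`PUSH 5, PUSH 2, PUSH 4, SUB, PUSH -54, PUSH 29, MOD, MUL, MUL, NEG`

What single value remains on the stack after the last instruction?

-250

PUSH 5   → 5
PUSH 2   → 5 2
PUSH 4   → 5 2 4
SUB      → 5 -2
PUSH -54 → 5 -2 -54
PUSH 29  → 5 -2 -54 29
MOD      → 5 -2 -25
MUL      → 5 50
MUL      → 250
NEG      → -250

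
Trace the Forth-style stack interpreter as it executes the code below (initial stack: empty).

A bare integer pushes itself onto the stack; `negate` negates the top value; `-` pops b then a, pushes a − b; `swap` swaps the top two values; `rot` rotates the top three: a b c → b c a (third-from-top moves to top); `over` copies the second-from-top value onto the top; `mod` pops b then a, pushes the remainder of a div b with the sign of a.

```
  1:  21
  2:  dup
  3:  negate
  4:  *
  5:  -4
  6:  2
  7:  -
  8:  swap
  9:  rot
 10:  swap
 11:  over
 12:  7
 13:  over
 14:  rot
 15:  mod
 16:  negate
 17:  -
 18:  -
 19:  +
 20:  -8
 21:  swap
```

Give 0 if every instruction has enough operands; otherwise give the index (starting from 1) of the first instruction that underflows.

21     -> [21]
dup    -> [21, 21]
negate -> [21, -21]
*      -> [-441]
-4     -> [-441, -4]
2      -> [-441, -4, 2]
-      -> [-441, -6]
swap   -> [-6, -441]
rot  — needs 3 operands, stack has 2 → underflow

9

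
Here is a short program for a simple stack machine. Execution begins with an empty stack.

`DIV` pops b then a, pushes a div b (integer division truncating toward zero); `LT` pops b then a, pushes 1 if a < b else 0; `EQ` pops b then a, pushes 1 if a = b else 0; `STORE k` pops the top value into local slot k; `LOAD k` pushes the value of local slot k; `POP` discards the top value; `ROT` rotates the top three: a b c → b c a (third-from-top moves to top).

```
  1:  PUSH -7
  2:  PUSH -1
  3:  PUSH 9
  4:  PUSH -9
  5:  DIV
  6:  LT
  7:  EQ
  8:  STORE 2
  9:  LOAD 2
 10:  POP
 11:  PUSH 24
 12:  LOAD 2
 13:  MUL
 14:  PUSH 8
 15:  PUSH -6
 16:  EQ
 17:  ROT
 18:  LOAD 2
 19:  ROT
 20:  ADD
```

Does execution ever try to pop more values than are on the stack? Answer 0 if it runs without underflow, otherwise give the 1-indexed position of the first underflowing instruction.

PUSH -7  -7
PUSH -1  -7 -1
PUSH 9   -7 -1 9
PUSH -9  -7 -1 9 -9
DIV      -7 -1 -1
LT       -7 0
EQ       0
STORE 2  (empty)
LOAD 2   0
POP      (empty)
PUSH 24  24
LOAD 2   24 0
MUL      0
PUSH 8   0 8
PUSH -6  0 8 -6
EQ       0 0
ROT  — needs 3 operands, stack has 2 → underflow

17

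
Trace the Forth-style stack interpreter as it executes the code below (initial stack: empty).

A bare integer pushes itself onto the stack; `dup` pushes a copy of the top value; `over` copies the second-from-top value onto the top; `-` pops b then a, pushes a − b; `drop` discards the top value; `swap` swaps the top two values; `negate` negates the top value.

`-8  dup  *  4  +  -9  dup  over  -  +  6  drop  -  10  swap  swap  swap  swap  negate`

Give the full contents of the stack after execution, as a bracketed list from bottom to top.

[77, -10]

-8     : [-8]
dup    : [-8, -8]
*      : [64]
4      : [64, 4]
+      : [68]
-9     : [68, -9]
dup    : [68, -9, -9]
over   : [68, -9, -9, -9]
-      : [68, -9, 0]
+      : [68, -9]
6      : [68, -9, 6]
drop   : [68, -9]
-      : [77]
10     : [77, 10]
swap   : [10, 77]
swap   : [77, 10]
swap   : [10, 77]
swap   : [77, 10]
negate : [77, -10]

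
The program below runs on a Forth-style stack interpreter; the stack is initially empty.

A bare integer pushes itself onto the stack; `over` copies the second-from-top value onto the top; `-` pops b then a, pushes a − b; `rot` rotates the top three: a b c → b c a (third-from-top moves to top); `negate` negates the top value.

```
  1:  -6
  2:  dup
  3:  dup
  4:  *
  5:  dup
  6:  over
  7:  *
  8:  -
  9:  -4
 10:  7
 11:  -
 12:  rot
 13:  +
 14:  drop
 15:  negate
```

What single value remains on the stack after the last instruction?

-6     -> -6
dup    -> -6 -6
dup    -> -6 -6 -6
*      -> -6 36
dup    -> -6 36 36
over   -> -6 36 36 36
*      -> -6 36 1296
-      -> -6 -1260
-4     -> -6 -1260 -4
7      -> -6 -1260 -4 7
-      -> -6 -1260 -11
rot    -> -1260 -11 -6
+      -> -1260 -17
drop   -> -1260
negate -> 1260

1260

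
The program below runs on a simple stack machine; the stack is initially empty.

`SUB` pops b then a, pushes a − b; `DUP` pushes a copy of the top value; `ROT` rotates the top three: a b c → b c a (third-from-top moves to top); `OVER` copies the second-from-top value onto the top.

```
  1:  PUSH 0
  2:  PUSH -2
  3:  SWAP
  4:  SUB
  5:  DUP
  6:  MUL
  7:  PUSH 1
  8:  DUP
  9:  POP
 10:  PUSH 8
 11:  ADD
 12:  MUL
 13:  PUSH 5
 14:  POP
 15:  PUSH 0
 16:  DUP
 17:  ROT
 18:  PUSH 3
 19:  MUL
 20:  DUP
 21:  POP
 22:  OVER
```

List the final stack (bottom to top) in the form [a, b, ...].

[0, 0, 108, 0]

PUSH 0  → [0]
PUSH -2 → [0, -2]
SWAP    → [-2, 0]
SUB     → [-2]
DUP     → [-2, -2]
MUL     → [4]
PUSH 1  → [4, 1]
DUP     → [4, 1, 1]
POP     → [4, 1]
PUSH 8  → [4, 1, 8]
ADD     → [4, 9]
MUL     → [36]
PUSH 5  → [36, 5]
POP     → [36]
PUSH 0  → [36, 0]
DUP     → [36, 0, 0]
ROT     → [0, 0, 36]
PUSH 3  → [0, 0, 36, 3]
MUL     → [0, 0, 108]
DUP     → [0, 0, 108, 108]
POP     → [0, 0, 108]
OVER    → [0, 0, 108, 0]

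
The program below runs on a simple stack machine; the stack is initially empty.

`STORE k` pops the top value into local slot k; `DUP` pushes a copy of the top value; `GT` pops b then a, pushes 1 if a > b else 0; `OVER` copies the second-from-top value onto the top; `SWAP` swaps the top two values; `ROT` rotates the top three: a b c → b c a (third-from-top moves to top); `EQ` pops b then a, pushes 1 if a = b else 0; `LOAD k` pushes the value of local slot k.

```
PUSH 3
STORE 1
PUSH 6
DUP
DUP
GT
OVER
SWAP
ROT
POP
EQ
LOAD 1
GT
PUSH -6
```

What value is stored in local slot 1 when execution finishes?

PUSH 3  → 3
STORE 1 → (empty)
PUSH 6  → 6
DUP     → 6 6
DUP     → 6 6 6
GT      → 6 0
OVER    → 6 0 6
SWAP    → 6 6 0
ROT     → 6 0 6
POP     → 6 0
EQ      → 0
LOAD 1  → 0 3
GT      → 0
PUSH -6 → 0 -6

3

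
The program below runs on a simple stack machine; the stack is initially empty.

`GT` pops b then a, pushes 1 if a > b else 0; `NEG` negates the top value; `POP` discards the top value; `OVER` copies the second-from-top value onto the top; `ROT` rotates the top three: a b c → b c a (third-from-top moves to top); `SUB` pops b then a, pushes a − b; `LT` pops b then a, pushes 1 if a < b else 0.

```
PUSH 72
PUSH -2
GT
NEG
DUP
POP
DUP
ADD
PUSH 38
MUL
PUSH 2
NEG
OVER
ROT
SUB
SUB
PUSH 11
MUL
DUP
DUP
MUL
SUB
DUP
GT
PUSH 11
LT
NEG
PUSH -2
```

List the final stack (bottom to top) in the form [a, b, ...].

[-1, -2]

PUSH 72 → 72
PUSH -2 → 72 -2
GT      → 1
NEG     → -1
DUP     → -1 -1
POP     → -1
DUP     → -1 -1
ADD     → -2
PUSH 38 → -2 38
MUL     → -76
PUSH 2  → -76 2
NEG     → -76 -2
OVER    → -76 -2 -76
ROT     → -2 -76 -76
SUB     → -2 0
SUB     → -2
PUSH 11 → -2 11
MUL     → -22
DUP     → -22 -22
DUP     → -22 -22 -22
MUL     → -22 484
SUB     → -506
DUP     → -506 -506
GT      → 0
PUSH 11 → 0 11
LT      → 1
NEG     → -1
PUSH -2 → -1 -2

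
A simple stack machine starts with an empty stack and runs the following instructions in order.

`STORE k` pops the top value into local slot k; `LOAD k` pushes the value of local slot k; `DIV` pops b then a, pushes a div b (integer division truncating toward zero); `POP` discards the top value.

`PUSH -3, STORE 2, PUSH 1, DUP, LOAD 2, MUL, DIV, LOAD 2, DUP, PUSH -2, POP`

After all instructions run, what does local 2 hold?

PUSH -3 -> [-3]
STORE 2 -> []
PUSH 1  -> [1]
DUP     -> [1, 1]
LOAD 2  -> [1, 1, -3]
MUL     -> [1, -3]
DIV     -> [0]
LOAD 2  -> [0, -3]
DUP     -> [0, -3, -3]
PUSH -2 -> [0, -3, -3, -2]
POP     -> [0, -3, -3]

-3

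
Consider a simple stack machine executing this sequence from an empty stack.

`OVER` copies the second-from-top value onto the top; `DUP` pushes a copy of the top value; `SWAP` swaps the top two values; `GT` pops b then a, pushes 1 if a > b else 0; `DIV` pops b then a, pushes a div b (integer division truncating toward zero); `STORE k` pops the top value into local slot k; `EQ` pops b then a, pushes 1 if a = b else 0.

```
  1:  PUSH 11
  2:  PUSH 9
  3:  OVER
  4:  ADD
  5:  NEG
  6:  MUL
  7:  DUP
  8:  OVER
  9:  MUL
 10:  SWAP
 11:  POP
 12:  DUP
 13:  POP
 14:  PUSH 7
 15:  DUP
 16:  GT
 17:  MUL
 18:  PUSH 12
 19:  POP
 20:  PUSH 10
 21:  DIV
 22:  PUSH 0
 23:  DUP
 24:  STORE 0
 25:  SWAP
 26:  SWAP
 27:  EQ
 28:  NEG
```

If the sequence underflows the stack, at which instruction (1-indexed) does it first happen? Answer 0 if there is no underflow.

PUSH 11  [11]
PUSH 9   [11, 9]
OVER     [11, 9, 11]
ADD      [11, 20]
NEG      [11, -20]
MUL      [-220]
DUP      [-220, -220]
OVER     [-220, -220, -220]
MUL      [-220, 48400]
SWAP     [48400, -220]
POP      [48400]
DUP      [48400, 48400]
POP      [48400]
PUSH 7   [48400, 7]
DUP      [48400, 7, 7]
GT       [48400, 0]
MUL      [0]
PUSH 12  [0, 12]
POP      [0]
PUSH 10  [0, 10]
DIV      [0]
PUSH 0   [0, 0]
DUP      [0, 0, 0]
STORE 0  [0, 0]
SWAP     [0, 0]
SWAP     [0, 0]
EQ       [1]
NEG      [-1]

0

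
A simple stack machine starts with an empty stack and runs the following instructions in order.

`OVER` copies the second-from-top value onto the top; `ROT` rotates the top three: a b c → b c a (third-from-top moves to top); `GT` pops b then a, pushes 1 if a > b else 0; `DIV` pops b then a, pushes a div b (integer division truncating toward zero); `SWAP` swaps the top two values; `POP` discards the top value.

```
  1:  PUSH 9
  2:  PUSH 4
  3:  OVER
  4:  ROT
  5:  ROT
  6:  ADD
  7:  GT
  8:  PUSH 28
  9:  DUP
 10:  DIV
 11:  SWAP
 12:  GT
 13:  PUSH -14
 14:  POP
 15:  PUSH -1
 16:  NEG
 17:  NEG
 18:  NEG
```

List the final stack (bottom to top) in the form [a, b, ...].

PUSH 9   : [9]
PUSH 4   : [9, 4]
OVER     : [9, 4, 9]
ROT      : [4, 9, 9]
ROT      : [9, 9, 4]
ADD      : [9, 13]
GT       : [0]
PUSH 28  : [0, 28]
DUP      : [0, 28, 28]
DIV      : [0, 1]
SWAP     : [1, 0]
GT       : [1]
PUSH -14 : [1, -14]
POP      : [1]
PUSH -1  : [1, -1]
NEG      : [1, 1]
NEG      : [1, -1]
NEG      : [1, 1]

[1, 1]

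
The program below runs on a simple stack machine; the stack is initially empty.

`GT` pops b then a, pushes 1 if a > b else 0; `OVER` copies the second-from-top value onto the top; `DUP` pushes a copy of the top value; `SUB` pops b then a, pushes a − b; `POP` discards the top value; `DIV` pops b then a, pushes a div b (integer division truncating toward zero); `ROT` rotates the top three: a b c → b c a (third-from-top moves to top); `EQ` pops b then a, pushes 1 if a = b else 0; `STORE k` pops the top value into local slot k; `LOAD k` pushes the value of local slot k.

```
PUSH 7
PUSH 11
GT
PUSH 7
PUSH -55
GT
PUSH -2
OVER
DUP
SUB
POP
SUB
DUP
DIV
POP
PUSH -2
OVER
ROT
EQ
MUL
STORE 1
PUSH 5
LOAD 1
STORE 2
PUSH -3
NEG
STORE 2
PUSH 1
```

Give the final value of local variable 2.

PUSH 7    [7]
PUSH 11   [7, 11]
GT        [0]
PUSH 7    [0, 7]
PUSH -55  [0, 7, -55]
GT        [0, 1]
PUSH -2   [0, 1, -2]
OVER      [0, 1, -2, 1]
DUP       [0, 1, -2, 1, 1]
SUB       [0, 1, -2, 0]
POP       [0, 1, -2]
SUB       [0, 3]
DUP       [0, 3, 3]
DIV       [0, 1]
POP       [0]
PUSH -2   [0, -2]
OVER      [0, -2, 0]
ROT       [-2, 0, 0]
EQ        [-2, 1]
MUL       [-2]
STORE 1   []
PUSH 5    [5]
LOAD 1    [5, -2]
STORE 2   [5]
PUSH -3   [5, -3]
NEG       [5, 3]
STORE 2   [5]
PUSH 1    [5, 1]

3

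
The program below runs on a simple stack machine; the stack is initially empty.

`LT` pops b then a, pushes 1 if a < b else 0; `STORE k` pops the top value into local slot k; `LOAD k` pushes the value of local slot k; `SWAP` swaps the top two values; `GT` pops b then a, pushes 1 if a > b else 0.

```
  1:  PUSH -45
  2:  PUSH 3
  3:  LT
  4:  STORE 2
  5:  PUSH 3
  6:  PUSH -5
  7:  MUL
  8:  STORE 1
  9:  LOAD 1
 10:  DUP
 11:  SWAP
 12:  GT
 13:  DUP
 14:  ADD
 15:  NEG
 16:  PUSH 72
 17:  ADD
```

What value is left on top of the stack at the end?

PUSH -45 : [-45]
PUSH 3   : [-45, 3]
LT       : [1]
STORE 2  : []
PUSH 3   : [3]
PUSH -5  : [3, -5]
MUL      : [-15]
STORE 1  : []
LOAD 1   : [-15]
DUP      : [-15, -15]
SWAP     : [-15, -15]
GT       : [0]
DUP      : [0, 0]
ADD      : [0]
NEG      : [0]
PUSH 72  : [0, 72]
ADD      : [72]

72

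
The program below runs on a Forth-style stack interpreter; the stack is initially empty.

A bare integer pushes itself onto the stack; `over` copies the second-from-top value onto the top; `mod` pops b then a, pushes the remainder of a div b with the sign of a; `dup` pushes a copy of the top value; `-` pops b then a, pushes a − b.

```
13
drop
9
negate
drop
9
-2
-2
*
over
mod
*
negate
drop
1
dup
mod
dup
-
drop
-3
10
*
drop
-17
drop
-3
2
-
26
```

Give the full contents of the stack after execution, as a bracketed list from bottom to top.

13     -> 13
drop   -> (empty)
9      -> 9
negate -> -9
drop   -> (empty)
9      -> 9
-2     -> 9 -2
-2     -> 9 -2 -2
*      -> 9 4
over   -> 9 4 9
mod    -> 9 4
*      -> 36
negate -> -36
drop   -> (empty)
1      -> 1
dup    -> 1 1
mod    -> 0
dup    -> 0 0
-      -> 0
drop   -> (empty)
-3     -> -3
10     -> -3 10
*      -> -30
drop   -> (empty)
-17    -> -17
drop   -> (empty)
-3     -> -3
2      -> -3 2
-      -> -5
26     -> -5 26

[-5, 26]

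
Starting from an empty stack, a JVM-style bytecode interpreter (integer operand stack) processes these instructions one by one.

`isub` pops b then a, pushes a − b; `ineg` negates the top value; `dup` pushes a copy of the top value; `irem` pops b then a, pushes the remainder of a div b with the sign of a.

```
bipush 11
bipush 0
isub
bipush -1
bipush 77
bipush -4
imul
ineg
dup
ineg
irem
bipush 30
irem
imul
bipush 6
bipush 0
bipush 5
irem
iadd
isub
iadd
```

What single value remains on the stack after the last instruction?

5

bipush 11 : 11
bipush 0  : 11 0
isub      : 11
bipush -1 : 11 -1
bipush 77 : 11 -1 77
bipush -4 : 11 -1 77 -4
imul      : 11 -1 -308
ineg      : 11 -1 308
dup       : 11 -1 308 308
ineg      : 11 -1 308 -308
irem      : 11 -1 0
bipush 30 : 11 -1 0 30
irem      : 11 -1 0
imul      : 11 0
bipush 6  : 11 0 6
bipush 0  : 11 0 6 0
bipush 5  : 11 0 6 0 5
irem      : 11 0 6 0
iadd      : 11 0 6
isub      : 11 -6
iadd      : 5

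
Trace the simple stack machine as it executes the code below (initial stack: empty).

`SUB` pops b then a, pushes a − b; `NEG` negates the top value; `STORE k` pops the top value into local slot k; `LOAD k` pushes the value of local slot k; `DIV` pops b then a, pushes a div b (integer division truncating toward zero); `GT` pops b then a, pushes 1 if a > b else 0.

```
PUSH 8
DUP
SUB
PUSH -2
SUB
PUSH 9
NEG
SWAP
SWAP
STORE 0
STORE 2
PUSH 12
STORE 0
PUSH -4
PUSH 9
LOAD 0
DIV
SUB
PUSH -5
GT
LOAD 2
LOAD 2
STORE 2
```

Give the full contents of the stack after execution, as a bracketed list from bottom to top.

[1, 2]

PUSH 8  : [8]
DUP     : [8, 8]
SUB     : [0]
PUSH -2 : [0, -2]
SUB     : [2]
PUSH 9  : [2, 9]
NEG     : [2, -9]
SWAP    : [-9, 2]
SWAP    : [2, -9]
STORE 0 : [2]
STORE 2 : []
PUSH 12 : [12]
STORE 0 : []
PUSH -4 : [-4]
PUSH 9  : [-4, 9]
LOAD 0  : [-4, 9, 12]
DIV     : [-4, 0]
SUB     : [-4]
PUSH -5 : [-4, -5]
GT      : [1]
LOAD 2  : [1, 2]
LOAD 2  : [1, 2, 2]
STORE 2 : [1, 2]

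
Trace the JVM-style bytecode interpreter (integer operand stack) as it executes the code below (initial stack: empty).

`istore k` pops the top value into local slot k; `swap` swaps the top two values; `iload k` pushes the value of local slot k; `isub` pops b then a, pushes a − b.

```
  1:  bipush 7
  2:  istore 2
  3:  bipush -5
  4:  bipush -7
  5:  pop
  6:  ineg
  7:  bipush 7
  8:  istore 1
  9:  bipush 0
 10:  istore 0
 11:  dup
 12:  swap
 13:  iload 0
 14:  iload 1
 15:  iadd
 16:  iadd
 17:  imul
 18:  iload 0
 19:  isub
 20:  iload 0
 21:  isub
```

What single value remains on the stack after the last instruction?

bipush 7  -> 7
istore 2  -> (empty)
bipush -5 -> -5
bipush -7 -> -5 -7
pop       -> -5
ineg      -> 5
bipush 7  -> 5 7
istore 1  -> 5
bipush 0  -> 5 0
istore 0  -> 5
dup       -> 5 5
swap      -> 5 5
iload 0   -> 5 5 0
iload 1   -> 5 5 0 7
iadd      -> 5 5 7
iadd      -> 5 12
imul      -> 60
iload 0   -> 60 0
isub      -> 60
iload 0   -> 60 0
isub      -> 60

60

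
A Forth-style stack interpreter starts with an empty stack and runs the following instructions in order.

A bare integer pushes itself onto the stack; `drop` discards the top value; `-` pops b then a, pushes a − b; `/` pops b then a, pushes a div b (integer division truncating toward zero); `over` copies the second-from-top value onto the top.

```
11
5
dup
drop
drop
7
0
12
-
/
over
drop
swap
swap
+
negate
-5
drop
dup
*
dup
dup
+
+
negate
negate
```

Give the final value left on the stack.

11     : 11
5      : 11 5
dup    : 11 5 5
drop   : 11 5
drop   : 11
7      : 11 7
0      : 11 7 0
12     : 11 7 0 12
-      : 11 7 -12
/      : 11 0
over   : 11 0 11
drop   : 11 0
swap   : 0 11
swap   : 11 0
+      : 11
negate : -11
-5     : -11 -5
drop   : -11
dup    : -11 -11
*      : 121
dup    : 121 121
dup    : 121 121 121
+      : 121 242
+      : 363
negate : -363
negate : 363

363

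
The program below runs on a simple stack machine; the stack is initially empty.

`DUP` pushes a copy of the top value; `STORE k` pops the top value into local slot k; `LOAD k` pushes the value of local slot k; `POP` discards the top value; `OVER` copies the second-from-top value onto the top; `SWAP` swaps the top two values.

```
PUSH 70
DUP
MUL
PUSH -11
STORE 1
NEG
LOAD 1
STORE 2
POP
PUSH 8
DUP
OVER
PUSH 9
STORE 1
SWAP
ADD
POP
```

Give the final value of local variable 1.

9

PUSH 70  : 70
DUP      : 70 70
MUL      : 4900
PUSH -11 : 4900 -11
STORE 1  : 4900
NEG      : -4900
LOAD 1   : -4900 -11
STORE 2  : -4900
POP      : (empty)
PUSH 8   : 8
DUP      : 8 8
OVER     : 8 8 8
PUSH 9   : 8 8 8 9
STORE 1  : 8 8 8
SWAP     : 8 8 8
ADD      : 8 16
POP      : 8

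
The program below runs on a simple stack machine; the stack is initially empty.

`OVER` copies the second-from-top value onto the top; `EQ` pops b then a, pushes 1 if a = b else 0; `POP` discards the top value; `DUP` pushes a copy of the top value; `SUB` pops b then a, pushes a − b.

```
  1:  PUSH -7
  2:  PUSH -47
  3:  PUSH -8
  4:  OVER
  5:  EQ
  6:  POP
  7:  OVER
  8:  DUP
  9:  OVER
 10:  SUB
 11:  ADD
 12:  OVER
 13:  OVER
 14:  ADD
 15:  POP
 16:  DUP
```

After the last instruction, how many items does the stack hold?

4

PUSH -7   [-7]
PUSH -47  [-7, -47]
PUSH -8   [-7, -47, -8]
OVER      [-7, -47, -8, -47]
EQ        [-7, -47, 0]
POP       [-7, -47]
OVER      [-7, -47, -7]
DUP       [-7, -47, -7, -7]
OVER      [-7, -47, -7, -7, -7]
SUB       [-7, -47, -7, 0]
ADD       [-7, -47, -7]
OVER      [-7, -47, -7, -47]
OVER      [-7, -47, -7, -47, -7]
ADD       [-7, -47, -7, -54]
POP       [-7, -47, -7]
DUP       [-7, -47, -7, -7]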